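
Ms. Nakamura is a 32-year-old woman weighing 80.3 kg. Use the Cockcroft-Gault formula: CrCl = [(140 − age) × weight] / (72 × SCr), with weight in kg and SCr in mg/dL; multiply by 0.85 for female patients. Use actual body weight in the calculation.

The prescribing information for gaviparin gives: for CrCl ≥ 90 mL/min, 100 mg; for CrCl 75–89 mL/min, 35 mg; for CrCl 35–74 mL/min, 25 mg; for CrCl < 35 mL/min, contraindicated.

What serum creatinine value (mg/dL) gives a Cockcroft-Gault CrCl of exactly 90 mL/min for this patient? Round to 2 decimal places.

1.14 mg/dL

Standard dose requires CrCl ≥ 90 mL/min.
Set (140 − 32) × 80.3 × 0.85 / (72 × SCr) = 90
SCr = (140 − 32) × 80.3 × 0.85 / (72 × 90) = 1.138 mg/dL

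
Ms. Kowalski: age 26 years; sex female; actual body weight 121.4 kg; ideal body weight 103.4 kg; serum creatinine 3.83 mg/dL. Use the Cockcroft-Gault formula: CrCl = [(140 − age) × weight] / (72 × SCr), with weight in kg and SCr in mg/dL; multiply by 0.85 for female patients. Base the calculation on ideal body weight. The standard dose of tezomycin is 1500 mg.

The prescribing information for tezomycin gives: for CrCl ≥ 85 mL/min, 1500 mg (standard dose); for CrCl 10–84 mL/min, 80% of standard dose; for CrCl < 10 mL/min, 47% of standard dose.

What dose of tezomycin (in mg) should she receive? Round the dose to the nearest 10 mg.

CrCl = (140 − 26) × 103.4 / (72 × 3.83) × 0.85 = 11787.6 / 275.76 × 0.85 ≈ 36.3 mL/min
CrCl ≈ 36 mL/min → bracket 10–84 mL/min.
80% of 1500 mg = 1200 mg

1200 mg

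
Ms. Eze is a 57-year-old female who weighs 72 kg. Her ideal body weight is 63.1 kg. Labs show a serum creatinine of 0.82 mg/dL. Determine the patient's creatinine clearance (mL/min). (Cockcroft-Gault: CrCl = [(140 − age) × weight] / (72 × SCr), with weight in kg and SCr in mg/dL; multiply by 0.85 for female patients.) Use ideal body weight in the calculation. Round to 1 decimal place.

CrCl = (140 − 57) × 63.1 / (72 × 0.82) × 0.85 = 5237.3 / 59.04 × 0.85 ≈ 75.4 mL/min

75.4 mL/min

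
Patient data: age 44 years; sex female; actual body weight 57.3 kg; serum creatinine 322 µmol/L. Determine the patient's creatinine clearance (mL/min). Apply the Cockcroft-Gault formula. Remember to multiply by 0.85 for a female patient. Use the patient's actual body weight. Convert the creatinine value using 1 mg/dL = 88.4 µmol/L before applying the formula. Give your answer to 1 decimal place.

SCr = 322 / 88.4 = 3.643 mg/dL
CrCl = (140 − 44) × 57.3 / (72 × 3.643) × 0.85 = 5500.8 / 262.30 × 0.85 ≈ 17.8 mL/min

17.8 mL/min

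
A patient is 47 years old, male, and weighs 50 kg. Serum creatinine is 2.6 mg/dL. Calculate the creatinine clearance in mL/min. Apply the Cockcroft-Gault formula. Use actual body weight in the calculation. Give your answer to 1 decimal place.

CrCl = (140 − 47) × 50 / (72 × 2.6) = 4650.0 / 187.20 ≈ 24.8 mL/min

24.8 mL/min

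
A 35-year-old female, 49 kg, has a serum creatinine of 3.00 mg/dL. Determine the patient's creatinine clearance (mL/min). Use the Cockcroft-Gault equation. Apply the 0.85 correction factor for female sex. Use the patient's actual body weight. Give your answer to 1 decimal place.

CrCl = (140 − 35) × 49 / (72 × 3) × 0.85 = 5145.0 / 216.00 × 0.85 ≈ 20.2 mL/min

20.2 mL/min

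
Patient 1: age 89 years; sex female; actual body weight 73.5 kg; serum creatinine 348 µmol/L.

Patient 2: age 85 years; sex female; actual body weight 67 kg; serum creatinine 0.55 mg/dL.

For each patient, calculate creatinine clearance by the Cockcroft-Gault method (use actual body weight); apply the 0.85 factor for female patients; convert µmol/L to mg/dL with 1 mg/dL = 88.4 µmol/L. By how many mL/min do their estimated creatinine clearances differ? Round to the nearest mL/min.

68 mL/min

Patient 1: SCr = 348 / 88.4 = 3.937 mg/dL
Patient 1: CrCl = (140 − 89) × 73.5 / (72 × 3.937) × 0.85 = 3748.5 / 283.46 × 0.85 ≈ 11.2 mL/min
Patient 2: CrCl = (140 − 85) × 67 / (72 × 0.55) × 0.85 = 3685.0 / 39.60 × 0.85 ≈ 79.1 mL/min
|11.2 − 79.1| = 67.9 mL/min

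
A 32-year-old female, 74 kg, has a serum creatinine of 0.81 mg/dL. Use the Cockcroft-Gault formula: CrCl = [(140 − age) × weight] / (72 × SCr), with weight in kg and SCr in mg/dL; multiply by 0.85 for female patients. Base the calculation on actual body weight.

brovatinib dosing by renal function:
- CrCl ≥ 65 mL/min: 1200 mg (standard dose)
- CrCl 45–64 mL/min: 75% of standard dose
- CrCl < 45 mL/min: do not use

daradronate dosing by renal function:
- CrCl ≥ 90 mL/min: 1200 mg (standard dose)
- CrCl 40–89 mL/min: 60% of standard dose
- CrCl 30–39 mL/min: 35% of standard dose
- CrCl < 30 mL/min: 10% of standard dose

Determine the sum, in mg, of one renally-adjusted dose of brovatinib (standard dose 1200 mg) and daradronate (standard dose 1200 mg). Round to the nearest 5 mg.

CrCl = (140 − 32) × 74 / (72 × 0.81) × 0.85 = 7992.0 / 58.32 × 0.85 ≈ 116.5 mL/min
CrCl ≈ 116 mL/min.
brovatinib: ≥ 65 mL/min → 100% of 1200 mg = 1200 mg.
daradronate: ≥ 90 mL/min → 100% of 1200 mg = 1200 mg.
Total = 1200 + 1200 = 2400 mg.

2400 mg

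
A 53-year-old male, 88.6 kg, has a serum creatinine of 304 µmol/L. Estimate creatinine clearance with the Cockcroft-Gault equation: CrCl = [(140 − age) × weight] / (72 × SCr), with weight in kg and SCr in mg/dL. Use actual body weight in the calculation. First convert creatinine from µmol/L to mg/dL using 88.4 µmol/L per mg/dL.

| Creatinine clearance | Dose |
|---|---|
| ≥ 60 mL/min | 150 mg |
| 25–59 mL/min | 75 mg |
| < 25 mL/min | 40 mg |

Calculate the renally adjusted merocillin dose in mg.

75 mg

SCr = 304 / 88.4 = 3.439 mg/dL
CrCl = (140 − 53) × 88.6 / (72 × 3.439) = 7708.2 / 247.61 ≈ 31.1 mL/min
CrCl ≈ 31 mL/min → bracket 25–59 mL/min.
Dose for this bracket: 75 mg.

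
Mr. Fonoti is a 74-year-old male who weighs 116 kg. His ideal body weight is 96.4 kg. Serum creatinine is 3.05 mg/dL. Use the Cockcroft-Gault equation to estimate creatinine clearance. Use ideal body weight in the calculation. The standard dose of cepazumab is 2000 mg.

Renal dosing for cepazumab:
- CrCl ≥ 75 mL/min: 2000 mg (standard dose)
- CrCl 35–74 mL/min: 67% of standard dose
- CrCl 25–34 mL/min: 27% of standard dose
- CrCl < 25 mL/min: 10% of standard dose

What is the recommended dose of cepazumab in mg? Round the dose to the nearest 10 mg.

CrCl = (140 − 74) × 96.4 / (72 × 3.05) = 6362.4 / 219.60 ≈ 29.0 mL/min
CrCl ≈ 29 mL/min → bracket 25–34 mL/min.
27% of 2000 mg = 540 mg

540 mg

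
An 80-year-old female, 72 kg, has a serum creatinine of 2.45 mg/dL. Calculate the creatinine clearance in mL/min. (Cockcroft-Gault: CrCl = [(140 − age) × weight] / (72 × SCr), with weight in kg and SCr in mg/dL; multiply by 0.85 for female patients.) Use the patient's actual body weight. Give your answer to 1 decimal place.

20.8 mL/min

CrCl = (140 − 80) × 72 / (72 × 2.45) × 0.85 = 4320.0 / 176.40 × 0.85 ≈ 20.8 mL/min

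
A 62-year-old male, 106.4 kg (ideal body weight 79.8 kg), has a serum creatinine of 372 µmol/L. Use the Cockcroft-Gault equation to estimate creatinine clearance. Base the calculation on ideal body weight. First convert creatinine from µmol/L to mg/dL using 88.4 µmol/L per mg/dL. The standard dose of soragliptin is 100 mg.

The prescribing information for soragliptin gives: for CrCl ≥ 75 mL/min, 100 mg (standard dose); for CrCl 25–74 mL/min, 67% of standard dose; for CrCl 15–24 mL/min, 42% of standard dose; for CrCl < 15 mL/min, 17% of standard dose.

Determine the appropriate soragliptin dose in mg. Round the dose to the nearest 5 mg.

40 mg

SCr = 372 / 88.4 = 4.208 mg/dL
CrCl = (140 − 62) × 79.8 / (72 × 4.208) = 6224.4 / 302.98 ≈ 20.5 mL/min
CrCl ≈ 21 mL/min → bracket 15–24 mL/min.
42% of 100 mg = 42 mg → 40 mg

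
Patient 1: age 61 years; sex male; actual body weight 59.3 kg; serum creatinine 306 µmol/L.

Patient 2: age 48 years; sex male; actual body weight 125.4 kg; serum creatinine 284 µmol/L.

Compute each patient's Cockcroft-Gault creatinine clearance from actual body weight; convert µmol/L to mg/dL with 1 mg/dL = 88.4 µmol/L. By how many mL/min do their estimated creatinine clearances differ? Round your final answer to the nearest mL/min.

Patient 1: SCr = 306 / 88.4 = 3.462 mg/dL
Patient 1: CrCl = (140 − 61) × 59.3 / (72 × 3.462) = 4684.7 / 249.26 ≈ 18.8 mL/min
Patient 2: SCr = 284 / 88.4 = 3.213 mg/dL
Patient 2: CrCl = (140 − 48) × 125.4 / (72 × 3.213) = 11536.8 / 231.34 ≈ 49.9 mL/min
|18.8 − 49.9| = 31.1 mL/min

31 mL/min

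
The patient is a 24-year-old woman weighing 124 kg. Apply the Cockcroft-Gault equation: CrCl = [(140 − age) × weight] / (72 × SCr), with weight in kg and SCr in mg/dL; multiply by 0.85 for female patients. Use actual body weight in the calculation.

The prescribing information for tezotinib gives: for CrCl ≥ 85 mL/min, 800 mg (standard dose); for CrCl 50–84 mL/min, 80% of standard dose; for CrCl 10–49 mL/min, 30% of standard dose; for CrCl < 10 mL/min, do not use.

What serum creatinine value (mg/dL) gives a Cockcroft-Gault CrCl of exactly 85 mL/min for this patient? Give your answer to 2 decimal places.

Standard dose requires CrCl ≥ 85 mL/min.
Set (140 − 24) × 124 × 0.85 / (72 × SCr) = 85
SCr = (140 − 24) × 124 × 0.85 / (72 × 85) = 1.998 mg/dL

2.00 mg/dL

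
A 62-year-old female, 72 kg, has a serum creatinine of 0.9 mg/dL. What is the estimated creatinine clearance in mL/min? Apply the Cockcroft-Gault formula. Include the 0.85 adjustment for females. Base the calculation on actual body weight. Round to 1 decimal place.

CrCl = (140 − 62) × 72 / (72 × 0.9) × 0.85 = 5616.0 / 64.80 × 0.85 ≈ 73.7 mL/min

73.7 mL/min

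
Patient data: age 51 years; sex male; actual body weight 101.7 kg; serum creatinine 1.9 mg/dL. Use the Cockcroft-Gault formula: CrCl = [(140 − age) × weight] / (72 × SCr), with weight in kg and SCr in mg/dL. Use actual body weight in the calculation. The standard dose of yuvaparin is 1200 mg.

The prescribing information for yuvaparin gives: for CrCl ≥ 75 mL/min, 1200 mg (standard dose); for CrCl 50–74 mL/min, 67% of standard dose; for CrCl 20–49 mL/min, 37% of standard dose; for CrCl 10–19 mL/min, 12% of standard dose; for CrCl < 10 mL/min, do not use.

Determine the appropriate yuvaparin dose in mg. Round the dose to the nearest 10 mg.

800 mg

CrCl = (140 − 51) × 101.7 / (72 × 1.9) = 9051.3 / 136.80 ≈ 66.2 mL/min
CrCl ≈ 66 mL/min → bracket 50–74 mL/min.
67% of 1200 mg = 804 mg → 800 mg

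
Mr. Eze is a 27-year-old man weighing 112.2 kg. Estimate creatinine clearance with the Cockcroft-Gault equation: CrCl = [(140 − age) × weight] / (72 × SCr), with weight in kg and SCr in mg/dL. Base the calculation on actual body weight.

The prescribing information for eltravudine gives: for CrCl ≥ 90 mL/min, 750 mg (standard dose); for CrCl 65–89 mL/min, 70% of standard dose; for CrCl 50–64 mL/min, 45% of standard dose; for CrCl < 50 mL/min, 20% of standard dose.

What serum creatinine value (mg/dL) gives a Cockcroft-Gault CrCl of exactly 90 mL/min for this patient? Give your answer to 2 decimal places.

Standard dose requires CrCl ≥ 90 mL/min.
Set (140 − 27) × 112.2 / (72 × SCr) = 90
SCr = (140 − 27) × 112.2 / (72 × 90) = 1.957 mg/dL

1.96 mg/dL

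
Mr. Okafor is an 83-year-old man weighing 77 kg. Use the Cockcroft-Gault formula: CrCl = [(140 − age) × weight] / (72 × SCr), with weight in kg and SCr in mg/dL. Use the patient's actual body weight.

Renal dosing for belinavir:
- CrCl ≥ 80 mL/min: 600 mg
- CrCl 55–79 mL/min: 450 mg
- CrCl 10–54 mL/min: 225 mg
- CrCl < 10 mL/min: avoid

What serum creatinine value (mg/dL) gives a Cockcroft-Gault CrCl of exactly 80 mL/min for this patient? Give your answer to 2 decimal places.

Standard dose requires CrCl ≥ 80 mL/min.
Set (140 − 83) × 77 / (72 × SCr) = 80
SCr = (140 − 83) × 77 / (72 × 80) = 0.762 mg/dL

0.76 mg/dL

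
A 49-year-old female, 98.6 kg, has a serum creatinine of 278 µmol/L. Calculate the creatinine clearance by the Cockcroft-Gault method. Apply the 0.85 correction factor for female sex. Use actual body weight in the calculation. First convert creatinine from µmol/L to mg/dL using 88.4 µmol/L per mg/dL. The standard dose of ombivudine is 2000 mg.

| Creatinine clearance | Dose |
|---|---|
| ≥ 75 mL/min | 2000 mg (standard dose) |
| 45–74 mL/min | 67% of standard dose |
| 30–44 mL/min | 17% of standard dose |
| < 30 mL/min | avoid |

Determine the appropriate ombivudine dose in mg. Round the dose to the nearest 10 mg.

340 mg

SCr = 278 / 88.4 = 3.145 mg/dL
CrCl = (140 − 49) × 98.6 / (72 × 3.145) × 0.85 = 8972.6 / 226.44 × 0.85 ≈ 33.7 mL/min
CrCl ≈ 34 mL/min → bracket 30–44 mL/min.
17% of 2000 mg = 340 mg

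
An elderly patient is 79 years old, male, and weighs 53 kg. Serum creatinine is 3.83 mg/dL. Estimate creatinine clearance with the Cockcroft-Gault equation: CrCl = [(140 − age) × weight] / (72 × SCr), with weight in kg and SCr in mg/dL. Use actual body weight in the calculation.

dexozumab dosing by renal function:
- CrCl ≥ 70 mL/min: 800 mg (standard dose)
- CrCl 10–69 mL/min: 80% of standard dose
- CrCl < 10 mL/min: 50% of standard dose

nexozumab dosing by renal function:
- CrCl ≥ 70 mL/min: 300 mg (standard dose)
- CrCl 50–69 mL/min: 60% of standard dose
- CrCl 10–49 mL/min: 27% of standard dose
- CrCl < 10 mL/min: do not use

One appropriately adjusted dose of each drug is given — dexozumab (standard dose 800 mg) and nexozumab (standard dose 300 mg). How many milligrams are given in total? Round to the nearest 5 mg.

720 mg

CrCl = (140 − 79) × 53 / (72 × 3.83) = 3233.0 / 275.76 ≈ 11.7 mL/min
CrCl ≈ 12 mL/min.
dexozumab: 10–69 mL/min → 80% of 800 mg = 640 mg.
nexozumab: 10–49 mL/min → 27% of 300 mg = 81 mg.
Total = 640 + 81 = 721 mg.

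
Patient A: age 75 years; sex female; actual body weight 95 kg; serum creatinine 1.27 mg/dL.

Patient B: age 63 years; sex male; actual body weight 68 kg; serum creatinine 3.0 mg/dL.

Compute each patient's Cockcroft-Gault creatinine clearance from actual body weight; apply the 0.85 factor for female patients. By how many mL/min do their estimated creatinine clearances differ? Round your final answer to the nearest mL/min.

Patient A: CrCl = (140 − 75) × 95 / (72 × 1.27) × 0.85 = 6175.0 / 91.44 × 0.85 ≈ 57.4 mL/min
Patient B: CrCl = (140 − 63) × 68 / (72 × 3) = 5236.0 / 216.00 ≈ 24.2 mL/min
|57.4 − 24.2| = 33.2 mL/min

33 mL/min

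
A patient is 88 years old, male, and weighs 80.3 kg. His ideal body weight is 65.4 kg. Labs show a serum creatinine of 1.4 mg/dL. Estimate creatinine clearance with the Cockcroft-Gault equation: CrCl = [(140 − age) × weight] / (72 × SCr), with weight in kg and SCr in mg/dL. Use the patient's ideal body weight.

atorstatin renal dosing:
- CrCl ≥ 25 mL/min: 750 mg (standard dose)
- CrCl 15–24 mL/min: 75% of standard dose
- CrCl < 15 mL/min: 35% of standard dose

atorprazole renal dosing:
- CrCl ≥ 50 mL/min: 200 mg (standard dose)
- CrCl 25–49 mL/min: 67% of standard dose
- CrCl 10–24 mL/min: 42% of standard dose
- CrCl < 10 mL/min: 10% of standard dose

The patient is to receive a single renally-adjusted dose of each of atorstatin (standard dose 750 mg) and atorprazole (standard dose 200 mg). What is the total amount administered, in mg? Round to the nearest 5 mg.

885 mg

CrCl = (140 − 88) × 65.4 / (72 × 1.4) = 3400.8 / 100.80 ≈ 33.7 mL/min
CrCl ≈ 34 mL/min.
atorstatin: ≥ 25 mL/min → 100% of 750 mg = 750 mg.
atorprazole: 25–49 mL/min → 67% of 200 mg = 134 mg.
Total = 750 + 134 = 884 mg.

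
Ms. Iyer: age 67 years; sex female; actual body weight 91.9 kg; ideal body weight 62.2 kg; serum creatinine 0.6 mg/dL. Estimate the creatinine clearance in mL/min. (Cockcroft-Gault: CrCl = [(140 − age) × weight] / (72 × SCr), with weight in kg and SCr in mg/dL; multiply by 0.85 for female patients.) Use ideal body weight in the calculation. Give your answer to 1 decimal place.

CrCl = (140 − 67) × 62.2 / (72 × 0.6) × 0.85 = 4540.6 / 43.20 × 0.85 ≈ 89.3 mL/min

89.3 mL/min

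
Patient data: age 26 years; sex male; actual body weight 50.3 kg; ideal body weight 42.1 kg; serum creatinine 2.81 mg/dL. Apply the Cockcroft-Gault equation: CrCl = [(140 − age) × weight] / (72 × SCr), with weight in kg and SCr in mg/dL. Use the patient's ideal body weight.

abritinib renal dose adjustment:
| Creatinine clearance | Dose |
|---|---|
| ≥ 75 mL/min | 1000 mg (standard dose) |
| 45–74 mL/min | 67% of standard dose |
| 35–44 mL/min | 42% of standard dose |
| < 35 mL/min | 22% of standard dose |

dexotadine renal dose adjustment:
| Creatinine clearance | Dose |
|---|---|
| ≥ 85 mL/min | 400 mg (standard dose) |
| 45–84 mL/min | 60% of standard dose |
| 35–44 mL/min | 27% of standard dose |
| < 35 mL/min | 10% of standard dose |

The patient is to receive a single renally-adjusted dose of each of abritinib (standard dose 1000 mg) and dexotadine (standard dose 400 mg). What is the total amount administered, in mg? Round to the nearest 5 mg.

260 mg

CrCl = (140 − 26) × 42.1 / (72 × 2.81) = 4799.4 / 202.32 ≈ 23.7 mL/min
CrCl ≈ 24 mL/min.
abritinib: < 35 mL/min → 22% of 1000 mg = 220 mg.
dexotadine: < 35 mL/min → 10% of 400 mg = 40 mg.
Total = 220 + 40 = 260 mg.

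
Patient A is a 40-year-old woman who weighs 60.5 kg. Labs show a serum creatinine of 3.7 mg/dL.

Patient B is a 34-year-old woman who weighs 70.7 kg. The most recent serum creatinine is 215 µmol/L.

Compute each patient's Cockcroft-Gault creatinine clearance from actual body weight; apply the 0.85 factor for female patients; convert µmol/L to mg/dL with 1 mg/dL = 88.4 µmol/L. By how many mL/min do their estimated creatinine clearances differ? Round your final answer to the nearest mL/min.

Patient A: CrCl = (140 − 40) × 60.5 / (72 × 3.7) × 0.85 = 6050.0 / 266.40 × 0.85 ≈ 19.3 mL/min
Patient B: SCr = 215 / 88.4 = 2.432 mg/dL
Patient B: CrCl = (140 − 34) × 70.7 / (72 × 2.432) × 0.85 = 7494.2 / 175.10 × 0.85 ≈ 36.4 mL/min
|19.3 − 36.4| = 17.1 mL/min

17 mL/min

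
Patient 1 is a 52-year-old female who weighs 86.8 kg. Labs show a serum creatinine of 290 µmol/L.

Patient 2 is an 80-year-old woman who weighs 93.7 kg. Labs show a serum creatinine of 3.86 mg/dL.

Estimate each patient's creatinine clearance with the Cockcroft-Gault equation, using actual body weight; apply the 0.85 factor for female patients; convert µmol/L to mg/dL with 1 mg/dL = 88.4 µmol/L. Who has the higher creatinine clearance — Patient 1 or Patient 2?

Patient 1

Patient 1: SCr = 290 / 88.4 = 3.281 mg/dL
Patient 1: CrCl = (140 − 52) × 86.8 / (72 × 3.281) × 0.85 = 7638.4 / 236.23 × 0.85 ≈ 27.5 mL/min
Patient 2: CrCl = (140 − 80) × 93.7 / (72 × 3.86) × 0.85 = 5622.0 / 277.92 × 0.85 ≈ 17.2 mL/min
27.5 vs 17.2 mL/min → Patient 1 is higher.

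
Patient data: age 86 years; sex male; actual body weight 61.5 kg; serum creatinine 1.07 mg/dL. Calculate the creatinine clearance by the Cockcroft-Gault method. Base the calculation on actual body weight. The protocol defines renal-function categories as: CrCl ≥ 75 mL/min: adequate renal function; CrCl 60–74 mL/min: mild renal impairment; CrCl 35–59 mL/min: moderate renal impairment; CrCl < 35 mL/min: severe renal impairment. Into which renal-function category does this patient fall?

CrCl = (140 − 86) × 61.5 / (72 × 1.07) = 3321.0 / 77.04 ≈ 43.1 mL/min
43 mL/min falls in the 'moderate renal impairment' range.

moderate renal impairment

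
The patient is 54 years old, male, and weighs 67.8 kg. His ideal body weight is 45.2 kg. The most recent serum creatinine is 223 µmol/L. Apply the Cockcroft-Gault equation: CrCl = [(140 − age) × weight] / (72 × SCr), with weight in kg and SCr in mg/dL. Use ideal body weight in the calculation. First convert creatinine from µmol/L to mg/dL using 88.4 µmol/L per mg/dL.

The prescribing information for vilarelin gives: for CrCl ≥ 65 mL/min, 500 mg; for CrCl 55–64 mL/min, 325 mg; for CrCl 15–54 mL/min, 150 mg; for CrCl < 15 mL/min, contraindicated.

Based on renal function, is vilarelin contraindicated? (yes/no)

no

SCr = 223 / 88.4 = 2.523 mg/dL
CrCl = (140 − 54) × 45.2 / (72 × 2.523) = 3887.2 / 181.66 ≈ 21.4 mL/min
CrCl ≈ 21 mL/min, which is ≥ 15 mL/min.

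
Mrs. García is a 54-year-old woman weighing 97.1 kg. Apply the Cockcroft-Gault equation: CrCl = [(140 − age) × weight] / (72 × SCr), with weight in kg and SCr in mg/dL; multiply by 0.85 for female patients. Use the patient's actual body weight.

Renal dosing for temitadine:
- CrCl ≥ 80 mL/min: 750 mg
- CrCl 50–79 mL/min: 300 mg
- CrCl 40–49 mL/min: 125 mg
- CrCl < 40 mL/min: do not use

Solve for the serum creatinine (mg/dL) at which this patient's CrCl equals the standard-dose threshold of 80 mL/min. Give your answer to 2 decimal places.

Standard dose requires CrCl ≥ 80 mL/min.
Set (140 − 54) × 97.1 × 0.85 / (72 × SCr) = 80
SCr = (140 − 54) × 97.1 × 0.85 / (72 × 80) = 1.232 mg/dL

1.23 mg/dL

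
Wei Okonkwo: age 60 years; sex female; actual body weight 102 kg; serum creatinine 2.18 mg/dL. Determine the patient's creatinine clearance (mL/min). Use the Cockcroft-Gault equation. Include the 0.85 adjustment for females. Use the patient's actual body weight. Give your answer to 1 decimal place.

CrCl = (140 − 60) × 102 / (72 × 2.18) × 0.85 = 8160.0 / 156.96 × 0.85 ≈ 44.2 mL/min

44.2 mL/min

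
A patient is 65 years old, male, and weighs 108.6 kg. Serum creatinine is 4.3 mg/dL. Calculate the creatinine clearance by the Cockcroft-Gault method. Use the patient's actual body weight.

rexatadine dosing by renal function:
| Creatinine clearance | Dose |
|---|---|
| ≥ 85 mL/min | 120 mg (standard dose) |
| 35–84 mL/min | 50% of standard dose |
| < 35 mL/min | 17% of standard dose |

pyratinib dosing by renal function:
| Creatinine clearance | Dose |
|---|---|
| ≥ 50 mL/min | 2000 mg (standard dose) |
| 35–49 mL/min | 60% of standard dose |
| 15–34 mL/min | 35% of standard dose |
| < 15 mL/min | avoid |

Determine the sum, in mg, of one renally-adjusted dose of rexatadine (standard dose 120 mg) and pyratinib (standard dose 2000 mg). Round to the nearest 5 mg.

720 mg

CrCl = (140 − 65) × 108.6 / (72 × 4.3) = 8145.0 / 309.60 ≈ 26.3 mL/min
CrCl ≈ 26 mL/min.
rexatadine: < 35 mL/min → 17% of 120 mg = 20.4 mg.
pyratinib: 15–34 mL/min → 35% of 2000 mg = 700 mg.
Total = 20.4 + 700 = 720.4 mg.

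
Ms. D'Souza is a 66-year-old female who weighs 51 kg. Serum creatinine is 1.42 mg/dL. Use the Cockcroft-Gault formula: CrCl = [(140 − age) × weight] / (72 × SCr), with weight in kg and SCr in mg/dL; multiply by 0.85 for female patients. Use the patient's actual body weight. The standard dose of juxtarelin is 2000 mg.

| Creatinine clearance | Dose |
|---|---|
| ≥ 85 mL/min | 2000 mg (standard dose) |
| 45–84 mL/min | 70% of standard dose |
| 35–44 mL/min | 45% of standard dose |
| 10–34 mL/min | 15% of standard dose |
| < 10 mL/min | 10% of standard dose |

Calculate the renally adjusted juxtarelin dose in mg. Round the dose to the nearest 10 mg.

300 mg

CrCl = (140 − 66) × 51 / (72 × 1.42) × 0.85 = 3774.0 / 102.24 × 0.85 ≈ 31.4 mL/min
CrCl ≈ 31 mL/min → bracket 10–34 mL/min.
15% of 2000 mg = 300 mg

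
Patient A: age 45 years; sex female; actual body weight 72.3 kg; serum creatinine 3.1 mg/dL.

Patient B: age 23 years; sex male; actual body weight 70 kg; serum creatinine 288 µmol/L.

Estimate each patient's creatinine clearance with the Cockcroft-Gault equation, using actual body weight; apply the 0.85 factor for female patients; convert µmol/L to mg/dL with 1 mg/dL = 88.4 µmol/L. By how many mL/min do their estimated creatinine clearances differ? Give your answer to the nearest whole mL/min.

9 mL/min

Patient A: CrCl = (140 − 45) × 72.3 / (72 × 3.1) × 0.85 = 6868.5 / 223.20 × 0.85 ≈ 26.2 mL/min
Patient B: SCr = 288 / 88.4 = 3.258 mg/dL
Patient B: CrCl = (140 − 23) × 70 / (72 × 3.258) = 8190.0 / 234.58 ≈ 34.9 mL/min
|26.2 − 34.9| = 8.7 mL/min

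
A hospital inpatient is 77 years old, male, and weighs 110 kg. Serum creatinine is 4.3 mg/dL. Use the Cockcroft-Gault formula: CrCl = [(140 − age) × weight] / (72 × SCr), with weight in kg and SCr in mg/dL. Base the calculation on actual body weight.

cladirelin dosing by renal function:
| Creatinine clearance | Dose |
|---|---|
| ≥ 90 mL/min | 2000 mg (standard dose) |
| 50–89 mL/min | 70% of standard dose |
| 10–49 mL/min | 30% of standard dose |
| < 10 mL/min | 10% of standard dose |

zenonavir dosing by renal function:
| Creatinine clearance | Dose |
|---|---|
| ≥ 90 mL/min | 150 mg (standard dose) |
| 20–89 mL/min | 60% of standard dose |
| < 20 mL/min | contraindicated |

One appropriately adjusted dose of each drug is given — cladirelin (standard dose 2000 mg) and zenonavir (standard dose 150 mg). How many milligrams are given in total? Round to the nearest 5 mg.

CrCl = (140 − 77) × 110 / (72 × 4.3) = 6930.0 / 309.60 ≈ 22.4 mL/min
CrCl ≈ 22 mL/min.
cladirelin: 10–49 mL/min → 30% of 2000 mg = 600 mg.
zenonavir: 20–89 mL/min → 60% of 150 mg = 90 mg.
Total = 600 + 90 = 690 mg.

690 mg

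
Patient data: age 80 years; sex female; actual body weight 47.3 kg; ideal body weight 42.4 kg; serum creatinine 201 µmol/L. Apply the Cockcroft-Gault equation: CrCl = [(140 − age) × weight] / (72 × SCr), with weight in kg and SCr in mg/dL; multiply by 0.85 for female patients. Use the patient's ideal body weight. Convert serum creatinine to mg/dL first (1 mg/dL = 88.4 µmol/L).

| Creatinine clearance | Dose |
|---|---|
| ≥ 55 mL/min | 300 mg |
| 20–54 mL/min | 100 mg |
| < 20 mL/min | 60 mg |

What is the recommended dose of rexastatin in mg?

SCr = 201 / 88.4 = 2.274 mg/dL
CrCl = (140 − 80) × 42.4 / (72 × 2.274) × 0.85 = 2544.0 / 163.73 × 0.85 ≈ 13.2 mL/min
CrCl ≈ 13 mL/min → bracket < 20 mL/min.
Dose for this bracket: 60 mg.

60 mg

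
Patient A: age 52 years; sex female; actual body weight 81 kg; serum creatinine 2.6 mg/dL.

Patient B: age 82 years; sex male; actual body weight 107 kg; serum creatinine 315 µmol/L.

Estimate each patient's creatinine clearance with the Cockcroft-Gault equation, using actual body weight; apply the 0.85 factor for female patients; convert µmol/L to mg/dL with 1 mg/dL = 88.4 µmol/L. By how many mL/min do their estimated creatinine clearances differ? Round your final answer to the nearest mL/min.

Patient A: CrCl = (140 − 52) × 81 / (72 × 2.6) × 0.85 = 7128.0 / 187.20 × 0.85 ≈ 32.4 mL/min
Patient B: SCr = 315 / 88.4 = 3.563 mg/dL
Patient B: CrCl = (140 − 82) × 107 / (72 × 3.563) = 6206.0 / 256.54 ≈ 24.2 mL/min
|32.4 − 24.2| = 8.2 mL/min

8 mL/min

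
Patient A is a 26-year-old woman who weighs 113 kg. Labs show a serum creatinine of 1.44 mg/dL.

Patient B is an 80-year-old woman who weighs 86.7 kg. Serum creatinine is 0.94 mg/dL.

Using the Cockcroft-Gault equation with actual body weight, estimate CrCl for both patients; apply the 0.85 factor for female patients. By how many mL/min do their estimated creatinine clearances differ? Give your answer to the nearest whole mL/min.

40 mL/min

Patient A: CrCl = (140 − 26) × 113 / (72 × 1.44) × 0.85 = 12882.0 / 103.68 × 0.85 ≈ 105.6 mL/min
Patient B: CrCl = (140 − 80) × 86.7 / (72 × 0.94) × 0.85 = 5202.0 / 67.68 × 0.85 ≈ 65.3 mL/min
|105.6 − 65.3| = 40.3 mL/min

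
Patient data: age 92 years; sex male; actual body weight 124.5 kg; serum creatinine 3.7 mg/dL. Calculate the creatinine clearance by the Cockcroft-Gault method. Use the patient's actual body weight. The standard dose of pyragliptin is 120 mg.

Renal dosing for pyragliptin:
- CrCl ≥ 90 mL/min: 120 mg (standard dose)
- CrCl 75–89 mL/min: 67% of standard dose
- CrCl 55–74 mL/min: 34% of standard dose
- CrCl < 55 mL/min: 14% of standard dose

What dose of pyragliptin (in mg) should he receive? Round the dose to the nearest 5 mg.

15 mg

CrCl = (140 − 92) × 124.5 / (72 × 3.7) = 5976.0 / 266.40 ≈ 22.4 mL/min
CrCl ≈ 22 mL/min → bracket < 55 mL/min.
14% of 120 mg = 16.8 mg → 15 mg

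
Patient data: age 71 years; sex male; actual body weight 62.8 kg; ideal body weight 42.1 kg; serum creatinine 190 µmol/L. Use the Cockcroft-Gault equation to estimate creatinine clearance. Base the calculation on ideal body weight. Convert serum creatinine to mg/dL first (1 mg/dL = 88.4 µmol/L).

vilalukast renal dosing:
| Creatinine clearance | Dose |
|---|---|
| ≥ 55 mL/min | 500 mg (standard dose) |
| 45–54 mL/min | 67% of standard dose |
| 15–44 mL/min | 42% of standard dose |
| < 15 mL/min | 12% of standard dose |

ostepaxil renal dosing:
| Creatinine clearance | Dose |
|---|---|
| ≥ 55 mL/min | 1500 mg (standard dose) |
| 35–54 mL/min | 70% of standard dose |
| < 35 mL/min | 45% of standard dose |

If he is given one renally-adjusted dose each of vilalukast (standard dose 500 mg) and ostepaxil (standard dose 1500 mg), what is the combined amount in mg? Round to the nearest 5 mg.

SCr = 190 / 88.4 = 2.149 mg/dL
CrCl = (140 − 71) × 42.1 / (72 × 2.149) = 2904.9 / 154.73 ≈ 18.8 mL/min
CrCl ≈ 19 mL/min.
vilalukast: 15–44 mL/min → 42% of 500 mg = 210 mg.
ostepaxil: < 35 mL/min → 45% of 1500 mg = 675 mg.
Total = 210 + 675 = 885 mg.

885 mg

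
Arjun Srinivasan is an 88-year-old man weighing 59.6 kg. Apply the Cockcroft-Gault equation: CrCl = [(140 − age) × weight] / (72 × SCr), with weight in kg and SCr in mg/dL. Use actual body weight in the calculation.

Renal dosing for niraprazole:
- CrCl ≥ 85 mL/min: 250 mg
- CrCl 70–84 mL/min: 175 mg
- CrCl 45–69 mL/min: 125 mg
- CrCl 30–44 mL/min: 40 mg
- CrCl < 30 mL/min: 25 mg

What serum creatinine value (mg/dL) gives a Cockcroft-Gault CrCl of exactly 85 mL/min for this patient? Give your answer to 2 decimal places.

0.51 mg/dL

Standard dose requires CrCl ≥ 85 mL/min.
Set (140 − 88) × 59.6 / (72 × SCr) = 85
SCr = (140 − 88) × 59.6 / (72 × 85) = 0.506 mg/dL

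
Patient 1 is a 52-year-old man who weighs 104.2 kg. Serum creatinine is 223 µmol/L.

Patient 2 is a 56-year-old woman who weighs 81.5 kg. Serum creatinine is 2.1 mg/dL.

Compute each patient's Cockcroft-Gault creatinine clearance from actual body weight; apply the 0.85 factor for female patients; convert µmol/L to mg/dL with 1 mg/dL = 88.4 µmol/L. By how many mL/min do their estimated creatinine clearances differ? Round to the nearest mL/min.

Patient 1: SCr = 223 / 88.4 = 2.523 mg/dL
Patient 1: CrCl = (140 − 52) × 104.2 / (72 × 2.523) = 9169.6 / 181.66 ≈ 50.5 mL/min
Patient 2: CrCl = (140 − 56) × 81.5 / (72 × 2.1) × 0.85 = 6846.0 / 151.20 × 0.85 ≈ 38.5 mL/min
|50.5 − 38.5| = 12.0 mL/min

12 mL/min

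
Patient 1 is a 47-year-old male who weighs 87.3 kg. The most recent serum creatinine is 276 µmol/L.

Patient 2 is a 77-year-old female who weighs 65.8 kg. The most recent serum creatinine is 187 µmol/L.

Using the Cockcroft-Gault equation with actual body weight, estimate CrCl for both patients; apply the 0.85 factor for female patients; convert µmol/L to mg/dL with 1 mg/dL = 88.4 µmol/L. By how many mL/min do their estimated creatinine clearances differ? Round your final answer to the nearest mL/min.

Patient 1: SCr = 276 / 88.4 = 3.122 mg/dL
Patient 1: CrCl = (140 − 47) × 87.3 / (72 × 3.122) = 8118.9 / 224.78 ≈ 36.1 mL/min
Patient 2: SCr = 187 / 88.4 = 2.115 mg/dL
Patient 2: CrCl = (140 − 77) × 65.8 / (72 × 2.115) × 0.85 = 4145.4 / 152.28 × 0.85 ≈ 23.1 mL/min
|36.1 − 23.1| = 13.0 mL/min

13 mL/min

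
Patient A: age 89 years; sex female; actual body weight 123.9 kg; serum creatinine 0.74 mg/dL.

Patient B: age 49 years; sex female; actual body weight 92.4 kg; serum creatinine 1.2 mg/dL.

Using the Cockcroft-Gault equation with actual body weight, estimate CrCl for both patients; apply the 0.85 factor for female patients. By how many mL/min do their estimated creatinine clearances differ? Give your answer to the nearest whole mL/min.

18 mL/min

Patient A: CrCl = (140 − 89) × 123.9 / (72 × 0.74) × 0.85 = 6318.9 / 53.28 × 0.85 ≈ 100.8 mL/min
Patient B: CrCl = (140 − 49) × 92.4 / (72 × 1.2) × 0.85 = 8408.4 / 86.40 × 0.85 ≈ 82.7 mL/min
|100.8 − 82.7| = 18.1 mL/min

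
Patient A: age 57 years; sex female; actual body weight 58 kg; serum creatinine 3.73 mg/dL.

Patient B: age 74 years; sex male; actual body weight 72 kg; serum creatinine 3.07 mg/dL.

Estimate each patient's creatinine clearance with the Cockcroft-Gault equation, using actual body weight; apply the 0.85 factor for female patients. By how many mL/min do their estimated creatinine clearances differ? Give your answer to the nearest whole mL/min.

6 mL/min

Patient A: CrCl = (140 − 57) × 58 / (72 × 3.73) × 0.85 = 4814.0 / 268.56 × 0.85 ≈ 15.2 mL/min
Patient B: CrCl = (140 − 74) × 72 / (72 × 3.07) = 4752.0 / 221.04 ≈ 21.5 mL/min
|15.2 − 21.5| = 6.3 mL/min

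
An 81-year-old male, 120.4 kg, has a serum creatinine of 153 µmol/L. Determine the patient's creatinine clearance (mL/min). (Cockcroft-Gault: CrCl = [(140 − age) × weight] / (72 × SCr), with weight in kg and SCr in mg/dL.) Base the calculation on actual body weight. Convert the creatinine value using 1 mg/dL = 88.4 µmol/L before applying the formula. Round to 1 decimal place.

57.0 mL/min

SCr = 153 / 88.4 = 1.731 mg/dL
CrCl = (140 − 81) × 120.4 / (72 × 1.731) = 7103.6 / 124.63 ≈ 57.0 mL/min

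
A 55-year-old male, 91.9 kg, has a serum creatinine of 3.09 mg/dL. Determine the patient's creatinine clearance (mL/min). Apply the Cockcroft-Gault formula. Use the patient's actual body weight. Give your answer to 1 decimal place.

CrCl = (140 − 55) × 91.9 / (72 × 3.09) = 7811.5 / 222.48 ≈ 35.1 mL/min

35.1 mL/min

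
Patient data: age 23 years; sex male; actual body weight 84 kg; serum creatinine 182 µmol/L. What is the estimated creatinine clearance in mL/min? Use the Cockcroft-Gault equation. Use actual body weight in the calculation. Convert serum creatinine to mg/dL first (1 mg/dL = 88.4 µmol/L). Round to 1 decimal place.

SCr = 182 / 88.4 = 2.059 mg/dL
CrCl = (140 − 23) × 84 / (72 × 2.059) = 9828.0 / 148.25 ≈ 66.3 mL/min

66.3 mL/min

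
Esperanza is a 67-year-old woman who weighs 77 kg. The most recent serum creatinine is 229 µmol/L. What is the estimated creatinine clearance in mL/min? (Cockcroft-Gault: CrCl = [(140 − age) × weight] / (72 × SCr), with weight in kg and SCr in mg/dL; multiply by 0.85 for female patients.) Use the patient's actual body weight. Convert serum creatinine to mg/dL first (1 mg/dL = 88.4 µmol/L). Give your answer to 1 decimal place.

SCr = 229 / 88.4 = 2.59 mg/dL
CrCl = (140 − 67) × 77 / (72 × 2.59) × 0.85 = 5621.0 / 186.48 × 0.85 ≈ 25.6 mL/min

25.6 mL/min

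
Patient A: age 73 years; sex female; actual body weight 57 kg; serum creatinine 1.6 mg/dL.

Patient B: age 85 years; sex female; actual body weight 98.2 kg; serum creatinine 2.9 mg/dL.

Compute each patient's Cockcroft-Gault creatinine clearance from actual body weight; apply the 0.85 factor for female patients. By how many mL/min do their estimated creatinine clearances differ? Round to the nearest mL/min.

6 mL/min

Patient A: CrCl = (140 − 73) × 57 / (72 × 1.6) × 0.85 = 3819.0 / 115.20 × 0.85 ≈ 28.2 mL/min
Patient B: CrCl = (140 − 85) × 98.2 / (72 × 2.9) × 0.85 = 5401.0 / 208.80 × 0.85 ≈ 22.0 mL/min
|28.2 − 22.0| = 6.2 mL/min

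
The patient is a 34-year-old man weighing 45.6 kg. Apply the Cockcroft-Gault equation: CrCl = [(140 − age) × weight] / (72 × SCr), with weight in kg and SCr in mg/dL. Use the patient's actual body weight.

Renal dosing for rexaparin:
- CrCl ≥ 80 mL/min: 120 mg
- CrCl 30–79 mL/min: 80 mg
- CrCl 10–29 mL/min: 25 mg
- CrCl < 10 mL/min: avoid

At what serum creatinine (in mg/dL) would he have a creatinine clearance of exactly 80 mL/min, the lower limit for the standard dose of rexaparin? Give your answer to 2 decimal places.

0.84 mg/dL

Standard dose requires CrCl ≥ 80 mL/min.
Set (140 − 34) × 45.6 / (72 × SCr) = 80
SCr = (140 − 34) × 45.6 / (72 × 80) = 0.839 mg/dL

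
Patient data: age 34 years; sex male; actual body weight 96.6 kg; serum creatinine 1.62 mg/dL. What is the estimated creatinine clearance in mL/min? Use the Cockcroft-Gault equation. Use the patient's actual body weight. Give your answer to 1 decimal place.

87.8 mL/min

CrCl = (140 − 34) × 96.6 / (72 × 1.62) = 10239.6 / 116.64 ≈ 87.8 mL/min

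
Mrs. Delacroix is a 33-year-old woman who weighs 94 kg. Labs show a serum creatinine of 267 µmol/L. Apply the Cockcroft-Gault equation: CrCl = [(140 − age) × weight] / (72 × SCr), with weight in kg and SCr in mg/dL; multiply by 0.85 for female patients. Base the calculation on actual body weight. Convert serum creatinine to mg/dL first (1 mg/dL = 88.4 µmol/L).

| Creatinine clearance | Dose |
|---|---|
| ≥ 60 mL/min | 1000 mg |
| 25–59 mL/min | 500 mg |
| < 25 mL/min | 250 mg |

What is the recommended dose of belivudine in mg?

500 mg

SCr = 267 / 88.4 = 3.02 mg/dL
CrCl = (140 − 33) × 94 / (72 × 3.02) × 0.85 = 10058.0 / 217.44 × 0.85 ≈ 39.3 mL/min
CrCl ≈ 39 mL/min → bracket 25–59 mL/min.
Dose for this bracket: 500 mg.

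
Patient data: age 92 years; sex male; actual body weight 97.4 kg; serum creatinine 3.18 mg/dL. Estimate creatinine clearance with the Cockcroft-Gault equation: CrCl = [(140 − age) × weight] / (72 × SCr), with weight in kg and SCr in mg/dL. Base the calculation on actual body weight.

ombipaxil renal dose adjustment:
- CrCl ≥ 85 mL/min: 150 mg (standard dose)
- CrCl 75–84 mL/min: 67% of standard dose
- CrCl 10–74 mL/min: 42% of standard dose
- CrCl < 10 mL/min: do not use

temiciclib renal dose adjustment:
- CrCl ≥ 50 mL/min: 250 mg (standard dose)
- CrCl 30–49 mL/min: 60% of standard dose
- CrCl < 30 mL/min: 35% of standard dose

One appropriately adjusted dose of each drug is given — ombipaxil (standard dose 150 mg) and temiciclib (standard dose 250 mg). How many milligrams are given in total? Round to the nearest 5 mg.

CrCl = (140 − 92) × 97.4 / (72 × 3.18) = 4675.2 / 228.96 ≈ 20.4 mL/min
CrCl ≈ 20 mL/min.
ombipaxil: 10–74 mL/min → 42% of 150 mg = 63 mg.
temiciclib: < 30 mL/min → 35% of 250 mg = 87.5 mg.
Total = 63 + 87.5 = 150.5 mg.

150 mg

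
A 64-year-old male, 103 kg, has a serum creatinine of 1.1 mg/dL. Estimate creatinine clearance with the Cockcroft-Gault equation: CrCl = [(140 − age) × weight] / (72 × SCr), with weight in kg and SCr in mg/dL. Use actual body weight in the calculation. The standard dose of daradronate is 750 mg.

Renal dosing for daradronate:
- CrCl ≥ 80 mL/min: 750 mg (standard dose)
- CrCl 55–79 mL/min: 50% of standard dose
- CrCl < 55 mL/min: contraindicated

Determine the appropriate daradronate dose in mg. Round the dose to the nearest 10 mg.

750 mg

CrCl = (140 − 64) × 103 / (72 × 1.1) = 7828.0 / 79.20 ≈ 98.8 mL/min
CrCl ≈ 99 mL/min → bracket ≥ 80 mL/min.
100% of 750 mg = 750 mg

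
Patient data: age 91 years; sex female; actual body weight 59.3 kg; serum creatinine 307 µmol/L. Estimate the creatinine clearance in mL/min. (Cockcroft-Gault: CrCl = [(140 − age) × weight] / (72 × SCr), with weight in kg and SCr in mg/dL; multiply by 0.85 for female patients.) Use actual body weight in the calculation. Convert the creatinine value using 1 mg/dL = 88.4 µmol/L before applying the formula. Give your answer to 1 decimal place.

SCr = 307 / 88.4 = 3.473 mg/dL
CrCl = (140 − 91) × 59.3 / (72 × 3.473) × 0.85 = 2905.7 / 250.06 × 0.85 ≈ 9.9 mL/min

9.9 mL/min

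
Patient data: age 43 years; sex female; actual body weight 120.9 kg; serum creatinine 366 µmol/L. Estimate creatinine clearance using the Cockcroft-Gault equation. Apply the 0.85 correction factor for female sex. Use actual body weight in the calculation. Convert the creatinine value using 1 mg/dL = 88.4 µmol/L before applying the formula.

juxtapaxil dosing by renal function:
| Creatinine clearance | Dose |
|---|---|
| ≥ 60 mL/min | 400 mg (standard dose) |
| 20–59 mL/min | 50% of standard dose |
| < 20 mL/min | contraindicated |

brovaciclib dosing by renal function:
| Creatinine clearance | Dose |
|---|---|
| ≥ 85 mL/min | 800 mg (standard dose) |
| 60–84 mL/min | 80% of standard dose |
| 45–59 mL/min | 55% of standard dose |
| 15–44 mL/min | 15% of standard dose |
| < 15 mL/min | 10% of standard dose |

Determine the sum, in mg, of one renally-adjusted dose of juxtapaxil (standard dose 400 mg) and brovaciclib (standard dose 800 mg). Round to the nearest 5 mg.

320 mg

SCr = 366 / 88.4 = 4.14 mg/dL
CrCl = (140 − 43) × 120.9 / (72 × 4.14) × 0.85 = 11727.3 / 298.08 × 0.85 ≈ 33.4 mL/min
CrCl ≈ 33 mL/min.
juxtapaxil: 20–59 mL/min → 50% of 400 mg = 200 mg.
brovaciclib: 15–44 mL/min → 15% of 800 mg = 120 mg.
Total = 200 + 120 = 320 mg.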